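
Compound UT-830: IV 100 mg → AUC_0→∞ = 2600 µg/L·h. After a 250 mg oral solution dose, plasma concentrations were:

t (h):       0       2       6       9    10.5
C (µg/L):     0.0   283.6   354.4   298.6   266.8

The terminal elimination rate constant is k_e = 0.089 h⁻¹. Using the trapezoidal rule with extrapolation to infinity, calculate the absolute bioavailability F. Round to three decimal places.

Trapezoidal AUC_0→10.5 (oral solution):
  [0→2]: (0.0+283.6)/2 × 2 = 283.6
  [2→6]: (283.6+354.4)/2 × 4 = 1276.0
  [6→9]: (354.4+298.6)/2 × 3 = 979.5
  [9→10.5]: (298.6+266.8)/2 × 1.5 = 424.05
  Sum = 2963.15 µg/L·h
Tail: C_last/k_e = 266.8/0.089 = 2997.753
AUC_0→∞ (oral solution) = 2963.15 + 2997.753 = 5960.903 µg/L·h
F = (AUC_ev/D_ev)/(AUC_iv/D_iv) = (5960.903/250)/(2600/100) = 23.843612/26 = 0.9171

F = 0.917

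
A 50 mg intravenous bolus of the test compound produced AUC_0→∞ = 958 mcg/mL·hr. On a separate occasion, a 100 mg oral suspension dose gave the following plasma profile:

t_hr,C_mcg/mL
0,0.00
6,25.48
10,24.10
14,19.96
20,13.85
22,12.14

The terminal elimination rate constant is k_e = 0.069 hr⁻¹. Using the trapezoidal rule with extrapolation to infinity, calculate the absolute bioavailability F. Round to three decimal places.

Trapezoidal AUC_0→22 (oral suspension):
  [0→6]: (0.00+25.48)/2 × 6 = 76.44
  [6→10]: (25.48+24.10)/2 × 4 = 99.16
  [10→14]: (24.10+19.96)/2 × 4 = 88.12
  [14→20]: (19.96+13.85)/2 × 6 = 101.43
  [20→22]: (13.85+12.14)/2 × 2 = 25.99
  Sum = 391.14 mcg/mL·hr
Tail: C_last/k_e = 12.14/0.069 = 175.942
AUC_0→∞ (oral suspension) = 391.14 + 175.942 = 567.082 mcg/mL·hr
F = (AUC_ev/D_ev)/(AUC_iv/D_iv) = (567.082/100)/(958/50) = 5.67082/19.16 = 0.2960

F = 0.296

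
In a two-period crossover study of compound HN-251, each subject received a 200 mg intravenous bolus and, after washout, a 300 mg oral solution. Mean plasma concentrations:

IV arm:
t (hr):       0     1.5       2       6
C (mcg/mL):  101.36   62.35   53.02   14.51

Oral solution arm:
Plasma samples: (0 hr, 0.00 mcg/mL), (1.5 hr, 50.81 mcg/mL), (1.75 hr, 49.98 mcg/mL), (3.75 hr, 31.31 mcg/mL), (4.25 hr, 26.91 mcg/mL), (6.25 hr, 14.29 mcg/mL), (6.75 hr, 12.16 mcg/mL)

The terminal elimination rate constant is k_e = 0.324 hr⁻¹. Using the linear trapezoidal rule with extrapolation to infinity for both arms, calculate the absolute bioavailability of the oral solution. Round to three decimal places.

Trapezoidal AUC_0→6 (IV):
  [0→1.5]: (101.36+62.35)/2 × 1.5 = 122.7825
  [1.5→2]: (62.35+53.02)/2 × 0.5 = 28.8425
  [2→6]: (53.02+14.51)/2 × 4 = 135.06
  Sum = 286.685 mcg/mL·hr
IV tail: 14.51/0.324 = 44.784; AUC_iv,0→∞ = 286.685 + 44.784 = 331.469 mcg/mL·hr
Trapezoidal AUC_0→6.75 (oral solution):
  [0→1.5]: (0.00+50.81)/2 × 1.5 = 38.1075
  [1.5→1.75]: (50.81+49.98)/2 × 0.25 = 12.59875
  [1.75→3.75]: (49.98+31.31)/2 × 2 = 81.29
  [3.75→4.25]: (31.31+26.91)/2 × 0.5 = 14.555
  [4.25→6.25]: (26.91+14.29)/2 × 2 = 41.2
  [6.25→6.75]: (14.29+12.16)/2 × 0.5 = 6.6125
  Sum = 194.36375 mcg/mL·hr
oral solution tail: 12.16/0.324 = 37.531; AUC_ev,0→∞ = 194.36375 + 37.531 = 231.89475 mcg/mL·hr
F = (AUC_ev/D_ev)/(AUC_iv/D_iv) = (231.89475/300)/(331.469/200) = 0.7729825/1.657345 = 0.4664

F = 0.466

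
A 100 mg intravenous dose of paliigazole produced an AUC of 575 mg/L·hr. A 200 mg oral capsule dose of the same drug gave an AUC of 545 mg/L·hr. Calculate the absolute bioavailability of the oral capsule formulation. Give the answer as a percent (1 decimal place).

F = 47.4%

F = (AUC_ev / D_ev) / (AUC_iv / D_iv)
  = (545/200) / (575/100)
  = 2.725 / 5.75 = 0.4739
  = 47.39%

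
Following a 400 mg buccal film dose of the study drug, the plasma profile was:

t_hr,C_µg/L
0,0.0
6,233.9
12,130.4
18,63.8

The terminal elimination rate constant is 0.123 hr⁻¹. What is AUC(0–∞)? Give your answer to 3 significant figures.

AUC = 2900 µg/L·hr

Trapezoidal AUC_0→18:
  [0→6]: (0.0+233.9)/2 × 6 = 701.7
  [6→12]: (233.9+130.4)/2 × 6 = 1092.9
  [12→18]: (130.4+63.8)/2 × 6 = 582.6
  Sum = 2377.2 µg/L·hr
Extrapolated tail: C_last / k_e = 63.8 / 0.123 = 518.699
AUC_0→∞ = 2377.2 + 518.699 = 2895.899 µg/L·hr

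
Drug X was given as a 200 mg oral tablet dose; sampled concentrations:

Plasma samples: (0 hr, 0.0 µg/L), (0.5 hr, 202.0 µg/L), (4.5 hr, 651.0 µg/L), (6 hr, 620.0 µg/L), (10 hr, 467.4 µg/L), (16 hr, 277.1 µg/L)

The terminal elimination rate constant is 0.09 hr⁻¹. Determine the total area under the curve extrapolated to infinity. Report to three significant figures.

Trapezoidal AUC_0→16:
  [0→0.5]: (0.0+202.0)/2 × 0.5 = 50.5
  [0.5→4.5]: (202.0+651.0)/2 × 4 = 1706.0
  [4.5→6]: (651.0+620.0)/2 × 1.5 = 953.25
  [6→10]: (620.0+467.4)/2 × 4 = 2174.8
  [10→16]: (467.4+277.1)/2 × 6 = 2233.5
  Sum = 7118.05 µg/L·hr
Extrapolated tail: C_last / k_e = 277.1 / 0.09 = 3078.889
AUC_0→∞ = 7118.05 + 3078.889 = 10196.939 µg/L·hr

AUC = 10200 µg/L·hr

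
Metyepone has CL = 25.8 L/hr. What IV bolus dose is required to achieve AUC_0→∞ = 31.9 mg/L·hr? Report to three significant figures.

Dose_iv = CL × AUC_0→∞
     = 25.8 × 31.9 = 823.02 mg

Dose = 823 mg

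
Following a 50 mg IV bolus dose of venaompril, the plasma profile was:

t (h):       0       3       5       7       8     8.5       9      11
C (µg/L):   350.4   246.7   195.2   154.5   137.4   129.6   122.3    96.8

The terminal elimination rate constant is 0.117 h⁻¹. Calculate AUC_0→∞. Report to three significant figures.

Trapezoidal AUC_0→11:
  [0→3]: (350.4+246.7)/2 × 3 = 895.65
  [3→5]: (246.7+195.2)/2 × 2 = 441.9
  [5→7]: (195.2+154.5)/2 × 2 = 349.7
  [7→8]: (154.5+137.4)/2 × 1 = 145.95
  [8→8.5]: (137.4+129.6)/2 × 0.5 = 66.75
  [8.5→9]: (129.6+122.3)/2 × 0.5 = 62.975
  [9→11]: (122.3+96.8)/2 × 2 = 219.1
  Sum = 2182.025 µg/L·h
Extrapolated tail: C_last / k_e = 96.8 / 0.117 = 827.350
AUC_0→∞ = 2182.025 + 827.350 = 3009.375 µg/L·h

AUC = 3010 µg/L·h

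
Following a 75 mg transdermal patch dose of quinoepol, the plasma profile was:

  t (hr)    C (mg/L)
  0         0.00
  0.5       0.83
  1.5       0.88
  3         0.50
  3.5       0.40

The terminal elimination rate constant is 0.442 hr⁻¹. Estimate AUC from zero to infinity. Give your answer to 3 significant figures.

Trapezoidal AUC_0→3.5:
  [0→0.5]: (0.00+0.83)/2 × 0.5 = 0.2075
  [0.5→1.5]: (0.83+0.88)/2 × 1 = 0.855
  [1.5→3]: (0.88+0.50)/2 × 1.5 = 1.035
  [3→3.5]: (0.50+0.40)/2 × 0.5 = 0.225
  Sum = 2.3225 mg/L·hr
Extrapolated tail: C_last / k_e = 0.40 / 0.442 = 0.905
AUC_0→∞ = 2.3225 + 0.905 = 3.2275 mg/L·hr

AUC = 3.23 mg/L·hr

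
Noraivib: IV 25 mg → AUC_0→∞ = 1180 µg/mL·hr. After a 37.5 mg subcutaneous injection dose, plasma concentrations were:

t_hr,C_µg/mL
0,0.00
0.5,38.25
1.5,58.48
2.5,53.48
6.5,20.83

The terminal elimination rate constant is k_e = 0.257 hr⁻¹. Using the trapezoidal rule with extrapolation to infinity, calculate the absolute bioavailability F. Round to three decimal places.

F = 0.194

Trapezoidal AUC_0→6.5 (subcutaneous injection):
  [0→0.5]: (0.00+38.25)/2 × 0.5 = 9.5625
  [0.5→1.5]: (38.25+58.48)/2 × 1 = 48.365
  [1.5→2.5]: (58.48+53.48)/2 × 1 = 55.98
  [2.5→6.5]: (53.48+20.83)/2 × 4 = 148.62
  Sum = 262.5275 µg/mL·hr
Tail: C_last/k_e = 20.83/0.257 = 81.051
AUC_0→∞ (subcutaneous injection) = 262.5275 + 81.051 = 343.5785 µg/mL·hr
F = (AUC_ev/D_ev)/(AUC_iv/D_iv) = (343.5785/37.5)/(1180/25) = 9.16209/47.2 = 0.1941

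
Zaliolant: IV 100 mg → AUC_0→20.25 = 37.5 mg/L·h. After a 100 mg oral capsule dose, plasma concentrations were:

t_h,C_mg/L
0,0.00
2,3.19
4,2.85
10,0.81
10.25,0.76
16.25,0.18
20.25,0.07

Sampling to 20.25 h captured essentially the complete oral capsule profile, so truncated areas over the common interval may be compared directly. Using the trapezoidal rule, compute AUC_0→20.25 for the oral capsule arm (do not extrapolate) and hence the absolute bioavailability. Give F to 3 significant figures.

F = 0.633

Trapezoidal AUC_0→20.25 (oral capsule):
  [0→2]: (0.00+3.19)/2 × 2 = 3.19
  [2→4]: (3.19+2.85)/2 × 2 = 6.04
  [4→10]: (2.85+0.81)/2 × 6 = 10.98
  [10→10.25]: (0.81+0.76)/2 × 0.25 = 0.19625
  [10.25→16.25]: (0.76+0.18)/2 × 6 = 2.82
  [16.25→20.25]: (0.18+0.07)/2 × 4 = 0.5
  Sum = 23.72625 mg/L·h
F = (AUC_ev/D_ev)/(AUC_iv/D_iv) = (23.72625/100)/(37.5/100) = 0.2372625/0.375 = 0.6327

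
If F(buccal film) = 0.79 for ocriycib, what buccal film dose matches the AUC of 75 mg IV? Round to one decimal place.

For equal systemic exposure: F × D_ev = D_iv
D_ev = D_iv / F = 75 / 0.79 = 94.9367 mg

D_buccal = 94.9 mg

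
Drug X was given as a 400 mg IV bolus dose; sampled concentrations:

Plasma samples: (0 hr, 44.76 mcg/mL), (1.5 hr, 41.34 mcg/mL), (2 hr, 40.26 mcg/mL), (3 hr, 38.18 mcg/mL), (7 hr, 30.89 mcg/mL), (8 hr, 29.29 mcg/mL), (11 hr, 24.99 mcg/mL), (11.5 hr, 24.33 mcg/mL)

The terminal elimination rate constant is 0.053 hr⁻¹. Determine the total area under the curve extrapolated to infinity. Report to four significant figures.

AUC = 845.2 mcg/mL·hr

Trapezoidal AUC_0→11.5:
  [0→1.5]: (44.76+41.34)/2 × 1.5 = 64.575
  [1.5→2]: (41.34+40.26)/2 × 0.5 = 20.4
  [2→3]: (40.26+38.18)/2 × 1 = 39.22
  [3→7]: (38.18+30.89)/2 × 4 = 138.14
  [7→8]: (30.89+29.29)/2 × 1 = 30.09
  [8→11]: (29.29+24.99)/2 × 3 = 81.42
  [11→11.5]: (24.99+24.33)/2 × 0.5 = 12.33
  Sum = 386.175 mcg/mL·hr
Extrapolated tail: C_last / k_e = 24.33 / 0.053 = 459.057
AUC_0→∞ = 386.175 + 459.057 = 845.232 mcg/mL·hr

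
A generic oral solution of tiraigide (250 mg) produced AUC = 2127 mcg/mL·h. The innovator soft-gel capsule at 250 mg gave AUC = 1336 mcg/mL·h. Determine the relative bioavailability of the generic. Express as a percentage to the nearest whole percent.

F_rel = 159%

F_rel = (AUC_test/D_test) / (AUC_ref/D_ref)
      = (2127/250) / (1336/250)
      = 8.508 / 5.344 = 1.5921 = 159.21%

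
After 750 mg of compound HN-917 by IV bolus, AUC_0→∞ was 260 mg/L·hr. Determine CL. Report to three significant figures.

CL = 2.88 L/hr

CL = Dose_iv / AUC_0→∞
   = 750 / 260 = 2.88462 L/hr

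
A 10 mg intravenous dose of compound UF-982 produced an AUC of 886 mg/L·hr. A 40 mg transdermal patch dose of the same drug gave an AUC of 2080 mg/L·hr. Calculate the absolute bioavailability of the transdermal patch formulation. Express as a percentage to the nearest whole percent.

F = 59%

F = (AUC_ev / D_ev) / (AUC_iv / D_iv)
  = (2080/40) / (886/10)
  = 52 / 88.6 = 0.5869
  = 58.69%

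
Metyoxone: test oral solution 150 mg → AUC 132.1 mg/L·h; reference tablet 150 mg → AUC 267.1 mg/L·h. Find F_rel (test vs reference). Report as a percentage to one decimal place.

F_rel = 49.5%

F_rel = (AUC_test/D_test) / (AUC_ref/D_ref)
      = (132.1/150) / (267.1/150)
      = 0.880667 / 1.78067 = 0.4946 = 49.46%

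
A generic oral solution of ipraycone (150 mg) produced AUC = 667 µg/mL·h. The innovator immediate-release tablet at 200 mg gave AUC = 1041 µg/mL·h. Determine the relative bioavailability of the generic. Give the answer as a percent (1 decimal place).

F_rel = 85.4%

F_rel = (AUC_test/D_test) / (AUC_ref/D_ref)
      = (667/150) / (1041/200)
      = 4.44667 / 5.205 = 0.8543 = 85.43%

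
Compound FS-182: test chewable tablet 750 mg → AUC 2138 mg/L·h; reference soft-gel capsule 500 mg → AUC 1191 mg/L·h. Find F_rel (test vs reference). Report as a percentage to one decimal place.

F_rel = (AUC_test/D_test) / (AUC_ref/D_ref)
      = (2138/750) / (1191/500)
      = 2.85067 / 2.382 = 1.1968 = 119.68%

F_rel = 119.7%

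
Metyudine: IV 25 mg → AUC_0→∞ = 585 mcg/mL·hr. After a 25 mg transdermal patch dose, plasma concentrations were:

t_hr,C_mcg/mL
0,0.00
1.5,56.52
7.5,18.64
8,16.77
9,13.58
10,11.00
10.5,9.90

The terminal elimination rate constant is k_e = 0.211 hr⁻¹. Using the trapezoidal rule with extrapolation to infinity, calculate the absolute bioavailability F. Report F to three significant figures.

F = 0.609

Trapezoidal AUC_0→10.5 (transdermal patch):
  [0→1.5]: (0.00+56.52)/2 × 1.5 = 42.39
  [1.5→7.5]: (56.52+18.64)/2 × 6 = 225.48
  [7.5→8]: (18.64+16.77)/2 × 0.5 = 8.8525
  [8→9]: (16.77+13.58)/2 × 1 = 15.175
  [9→10]: (13.58+11.00)/2 × 1 = 12.29
  [10→10.5]: (11.00+9.90)/2 × 0.5 = 5.225
  Sum = 309.4125 mcg/mL·hr
Tail: C_last/k_e = 9.90/0.211 = 46.919
AUC_0→∞ (transdermal patch) = 309.4125 + 46.919 = 356.3315 mcg/mL·hr
F = (AUC_ev/D_ev)/(AUC_iv/D_iv) = (356.3315/25)/(585/25) = 14.25326/23.4 = 0.6091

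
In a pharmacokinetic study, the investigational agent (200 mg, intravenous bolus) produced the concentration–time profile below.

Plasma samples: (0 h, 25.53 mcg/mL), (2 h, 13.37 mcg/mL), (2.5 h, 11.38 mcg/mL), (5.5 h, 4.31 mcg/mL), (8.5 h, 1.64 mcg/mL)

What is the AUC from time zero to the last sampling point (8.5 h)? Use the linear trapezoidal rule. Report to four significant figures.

Trapezoidal AUC_0→8.5:
  [0→2]: (25.53+13.37)/2 × 2 = 38.9
  [2→2.5]: (13.37+11.38)/2 × 0.5 = 6.1875
  [2.5→5.5]: (11.38+4.31)/2 × 3 = 23.535
  [5.5→8.5]: (4.31+1.64)/2 × 3 = 8.925
  Sum = 77.5475 mcg/mL·h

AUC = 77.55 mcg/mL·h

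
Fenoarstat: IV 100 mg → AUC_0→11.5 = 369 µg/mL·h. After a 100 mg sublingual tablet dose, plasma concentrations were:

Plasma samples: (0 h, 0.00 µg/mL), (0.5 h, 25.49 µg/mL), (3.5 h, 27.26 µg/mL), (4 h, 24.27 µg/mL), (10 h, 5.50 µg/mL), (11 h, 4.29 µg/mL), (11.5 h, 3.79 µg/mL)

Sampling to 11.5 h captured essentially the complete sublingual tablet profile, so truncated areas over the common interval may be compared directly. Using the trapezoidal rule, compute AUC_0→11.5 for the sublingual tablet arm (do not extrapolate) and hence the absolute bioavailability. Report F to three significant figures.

F = 0.527

Trapezoidal AUC_0→11.5 (sublingual tablet):
  [0→0.5]: (0.00+25.49)/2 × 0.5 = 6.3725
  [0.5→3.5]: (25.49+27.26)/2 × 3 = 79.125
  [3.5→4]: (27.26+24.27)/2 × 0.5 = 12.8825
  [4→10]: (24.27+5.50)/2 × 6 = 89.31
  [10→11]: (5.50+4.29)/2 × 1 = 4.895
  [11→11.5]: (4.29+3.79)/2 × 0.5 = 2.02
  Sum = 194.605 µg/mL·h
F = (AUC_ev/D_ev)/(AUC_iv/D_iv) = (194.605/100)/(369/100) = 1.94605/3.69 = 0.5274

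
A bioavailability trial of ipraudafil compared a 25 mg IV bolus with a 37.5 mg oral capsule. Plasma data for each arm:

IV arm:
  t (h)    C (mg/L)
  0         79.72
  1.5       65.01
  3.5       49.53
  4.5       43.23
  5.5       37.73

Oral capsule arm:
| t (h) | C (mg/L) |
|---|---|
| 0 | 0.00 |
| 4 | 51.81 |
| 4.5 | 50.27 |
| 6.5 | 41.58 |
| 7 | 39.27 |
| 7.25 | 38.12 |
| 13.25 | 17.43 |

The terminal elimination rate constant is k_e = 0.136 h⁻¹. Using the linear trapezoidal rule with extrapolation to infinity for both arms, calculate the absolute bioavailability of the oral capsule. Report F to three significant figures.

Trapezoidal AUC_0→5.5 (IV):
  [0→1.5]: (79.72+65.01)/2 × 1.5 = 108.5475
  [1.5→3.5]: (65.01+49.53)/2 × 2 = 114.54
  [3.5→4.5]: (49.53+43.23)/2 × 1 = 46.38
  [4.5→5.5]: (43.23+37.73)/2 × 1 = 40.48
  Sum = 309.9475 mg/L·h
IV tail: 37.73/0.136 = 277.426; AUC_iv,0→∞ = 309.9475 + 277.426 = 587.3735 mg/L·h
Trapezoidal AUC_0→13.25 (oral capsule):
  [0→4]: (0.00+51.81)/2 × 4 = 103.62
  [4→4.5]: (51.81+50.27)/2 × 0.5 = 25.52
  [4.5→6.5]: (50.27+41.58)/2 × 2 = 91.85
  [6.5→7]: (41.58+39.27)/2 × 0.5 = 20.2125
  [7→7.25]: (39.27+38.12)/2 × 0.25 = 9.67375
  [7.25→13.25]: (38.12+17.43)/2 × 6 = 166.65
  Sum = 417.52625 mg/L·h
oral capsule tail: 17.43/0.136 = 128.162; AUC_ev,0→∞ = 417.52625 + 128.162 = 545.68825 mg/L·h
F = (AUC_ev/D_ev)/(AUC_iv/D_iv) = (545.68825/37.5)/(587.3735/25) = 14.5517/23.49494 = 0.6194

F = 0.619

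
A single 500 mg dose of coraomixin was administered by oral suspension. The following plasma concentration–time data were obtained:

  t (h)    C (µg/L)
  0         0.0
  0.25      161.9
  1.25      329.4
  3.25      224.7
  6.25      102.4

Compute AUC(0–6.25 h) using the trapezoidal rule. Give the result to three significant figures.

Trapezoidal AUC_0→6.25:
  [0→0.25]: (0.0+161.9)/2 × 0.25 = 20.2375
  [0.25→1.25]: (161.9+329.4)/2 × 1 = 245.65
  [1.25→3.25]: (329.4+224.7)/2 × 2 = 554.1
  [3.25→6.25]: (224.7+102.4)/2 × 3 = 490.65
  Sum = 1310.6375 µg/L·h

AUC = 1310 µg/L·h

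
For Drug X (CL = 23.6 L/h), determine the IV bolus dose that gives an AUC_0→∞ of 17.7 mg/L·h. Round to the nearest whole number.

Dose = 418 mg

Dose_iv = CL × AUC_0→∞
     = 23.6 × 17.7 = 417.72 mg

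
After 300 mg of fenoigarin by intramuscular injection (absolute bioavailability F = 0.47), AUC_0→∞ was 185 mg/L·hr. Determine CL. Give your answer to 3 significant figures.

CL = F × Dose / AUC_0→∞
   = 0.47 × 300 / 185 = 0.762162 L/hr

CL = 0.762 L/hr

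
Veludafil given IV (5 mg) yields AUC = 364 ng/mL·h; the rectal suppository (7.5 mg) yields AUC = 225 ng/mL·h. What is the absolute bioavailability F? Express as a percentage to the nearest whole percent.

F = (AUC_ev / D_ev) / (AUC_iv / D_iv)
  = (225/7.5) / (364/5)
  = 30 / 72.8 = 0.4121
  = 41.21%

F = 41%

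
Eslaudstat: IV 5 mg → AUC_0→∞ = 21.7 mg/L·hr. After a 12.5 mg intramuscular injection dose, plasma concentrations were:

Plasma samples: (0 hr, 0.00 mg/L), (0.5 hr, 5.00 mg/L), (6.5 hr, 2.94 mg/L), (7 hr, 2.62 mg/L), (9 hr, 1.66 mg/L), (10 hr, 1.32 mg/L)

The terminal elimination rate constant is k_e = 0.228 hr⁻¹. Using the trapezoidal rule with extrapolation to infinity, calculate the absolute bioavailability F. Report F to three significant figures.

F = 0.701

Trapezoidal AUC_0→10 (intramuscular injection):
  [0→0.5]: (0.00+5.00)/2 × 0.5 = 1.25
  [0.5→6.5]: (5.00+2.94)/2 × 6 = 23.82
  [6.5→7]: (2.94+2.62)/2 × 0.5 = 1.39
  [7→9]: (2.62+1.66)/2 × 2 = 4.28
  [9→10]: (1.66+1.32)/2 × 1 = 1.49
  Sum = 32.23 mg/L·hr
Tail: C_last/k_e = 1.32/0.228 = 5.789
AUC_0→∞ (intramuscular injection) = 32.23 + 5.789 = 38.019 mg/L·hr
F = (AUC_ev/D_ev)/(AUC_iv/D_iv) = (38.019/12.5)/(21.7/5) = 3.04152/4.34 = 0.7008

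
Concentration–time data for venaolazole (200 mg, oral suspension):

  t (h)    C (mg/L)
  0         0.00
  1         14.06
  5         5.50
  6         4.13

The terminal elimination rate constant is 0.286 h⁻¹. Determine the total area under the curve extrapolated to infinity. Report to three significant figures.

Trapezoidal AUC_0→6:
  [0→1]: (0.00+14.06)/2 × 1 = 7.03
  [1→5]: (14.06+5.50)/2 × 4 = 39.12
  [5→6]: (5.50+4.13)/2 × 1 = 4.815
  Sum = 50.965 mg/L·h
Extrapolated tail: C_last / k_e = 4.13 / 0.286 = 14.441
AUC_0→∞ = 50.965 + 14.441 = 65.406 mg/L·h

AUC = 65.4 mg/L·h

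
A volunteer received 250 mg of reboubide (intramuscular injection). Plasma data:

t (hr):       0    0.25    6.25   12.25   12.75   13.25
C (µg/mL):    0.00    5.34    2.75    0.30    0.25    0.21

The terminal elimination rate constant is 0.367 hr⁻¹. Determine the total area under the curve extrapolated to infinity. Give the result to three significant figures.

Trapezoidal AUC_0→13.25:
  [0→0.25]: (0.00+5.34)/2 × 0.25 = 0.6675
  [0.25→6.25]: (5.34+2.75)/2 × 6 = 24.27
  [6.25→12.25]: (2.75+0.30)/2 × 6 = 9.15
  [12.25→12.75]: (0.30+0.25)/2 × 0.5 = 0.1375
  [12.75→13.25]: (0.25+0.21)/2 × 0.5 = 0.115
  Sum = 34.34 µg/mL·hr
Extrapolated tail: C_last / k_e = 0.21 / 0.367 = 0.572
AUC_0→∞ = 34.34 + 0.572 = 34.912 µg/mL·hr

AUC = 34.9 µg/mL·hr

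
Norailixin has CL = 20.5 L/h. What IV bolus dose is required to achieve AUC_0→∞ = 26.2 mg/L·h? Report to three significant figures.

Dose_iv = CL × AUC_0→∞
     = 20.5 × 26.2 = 537.1 mg

Dose = 537 mg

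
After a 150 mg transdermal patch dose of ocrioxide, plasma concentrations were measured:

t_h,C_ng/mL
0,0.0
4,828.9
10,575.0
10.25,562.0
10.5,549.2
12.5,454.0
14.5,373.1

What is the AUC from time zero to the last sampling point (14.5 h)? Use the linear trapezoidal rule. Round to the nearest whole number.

AUC = 7981 ng/mL·h

Trapezoidal AUC_0→14.5:
  [0→4]: (0.0+828.9)/2 × 4 = 1657.8
  [4→10]: (828.9+575.0)/2 × 6 = 4211.7
  [10→10.25]: (575.0+562.0)/2 × 0.25 = 142.125
  [10.25→10.5]: (562.0+549.2)/2 × 0.25 = 138.9
  [10.5→12.5]: (549.2+454.0)/2 × 2 = 1003.2
  [12.5→14.5]: (454.0+373.1)/2 × 2 = 827.1
  Sum = 7980.825 ng/mL·h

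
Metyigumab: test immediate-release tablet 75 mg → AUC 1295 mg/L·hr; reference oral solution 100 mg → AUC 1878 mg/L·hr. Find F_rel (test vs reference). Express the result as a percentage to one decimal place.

F_rel = (AUC_test/D_test) / (AUC_ref/D_ref)
      = (1295/75) / (1878/100)
      = 17.2667 / 18.78 = 0.9194 = 91.94%

F_rel = 91.9%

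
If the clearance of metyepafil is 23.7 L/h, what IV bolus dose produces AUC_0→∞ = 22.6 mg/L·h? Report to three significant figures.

Dose_iv = CL × AUC_0→∞
     = 23.7 × 22.6 = 535.62 mg

Dose = 536 mg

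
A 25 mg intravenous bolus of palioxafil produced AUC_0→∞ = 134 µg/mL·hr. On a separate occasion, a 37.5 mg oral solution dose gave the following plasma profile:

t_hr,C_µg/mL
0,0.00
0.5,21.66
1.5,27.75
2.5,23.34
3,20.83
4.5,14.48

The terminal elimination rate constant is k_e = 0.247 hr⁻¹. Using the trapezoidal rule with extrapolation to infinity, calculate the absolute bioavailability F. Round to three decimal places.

Trapezoidal AUC_0→4.5 (oral solution):
  [0→0.5]: (0.00+21.66)/2 × 0.5 = 5.415
  [0.5→1.5]: (21.66+27.75)/2 × 1 = 24.705
  [1.5→2.5]: (27.75+23.34)/2 × 1 = 25.545
  [2.5→3]: (23.34+20.83)/2 × 0.5 = 11.0425
  [3→4.5]: (20.83+14.48)/2 × 1.5 = 26.4825
  Sum = 93.19 µg/mL·hr
Tail: C_last/k_e = 14.48/0.247 = 58.623
AUC_0→∞ (oral solution) = 93.19 + 58.623 = 151.813 µg/mL·hr
F = (AUC_ev/D_ev)/(AUC_iv/D_iv) = (151.813/37.5)/(134/25) = 4.04835/5.36 = 0.7553

F = 0.755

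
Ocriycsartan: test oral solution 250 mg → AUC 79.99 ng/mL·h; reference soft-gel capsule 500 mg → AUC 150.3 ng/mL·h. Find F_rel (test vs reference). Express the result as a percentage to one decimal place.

F_rel = 106.4%

F_rel = (AUC_test/D_test) / (AUC_ref/D_ref)
      = (79.99/250) / (150.3/500)
      = 0.31996 / 0.3006 = 1.0644 = 106.44%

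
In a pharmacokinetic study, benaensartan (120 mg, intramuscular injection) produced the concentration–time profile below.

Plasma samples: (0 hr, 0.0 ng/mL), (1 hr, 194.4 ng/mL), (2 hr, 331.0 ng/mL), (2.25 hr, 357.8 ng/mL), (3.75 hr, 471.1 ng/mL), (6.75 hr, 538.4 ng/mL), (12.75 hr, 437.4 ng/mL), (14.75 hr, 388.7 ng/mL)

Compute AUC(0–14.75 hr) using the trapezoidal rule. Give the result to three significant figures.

AUC = 6340 ng/mL·hr

Trapezoidal AUC_0→14.75:
  [0→1]: (0.0+194.4)/2 × 1 = 97.2
  [1→2]: (194.4+331.0)/2 × 1 = 262.7
  [2→2.25]: (331.0+357.8)/2 × 0.25 = 86.1
  [2.25→3.75]: (357.8+471.1)/2 × 1.5 = 621.675
  [3.75→6.75]: (471.1+538.4)/2 × 3 = 1514.25
  [6.75→12.75]: (538.4+437.4)/2 × 6 = 2927.4
  [12.75→14.75]: (437.4+388.7)/2 × 2 = 826.1
  Sum = 6335.425 ng/mL·hr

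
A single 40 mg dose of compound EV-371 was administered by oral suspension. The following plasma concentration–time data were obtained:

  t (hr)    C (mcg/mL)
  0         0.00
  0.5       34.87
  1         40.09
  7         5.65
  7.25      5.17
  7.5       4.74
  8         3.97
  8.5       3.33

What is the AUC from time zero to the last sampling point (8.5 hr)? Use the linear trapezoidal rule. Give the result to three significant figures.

Trapezoidal AUC_0→8.5:
  [0→0.5]: (0.00+34.87)/2 × 0.5 = 8.7175
  [0.5→1]: (34.87+40.09)/2 × 0.5 = 18.74
  [1→7]: (40.09+5.65)/2 × 6 = 137.22
  [7→7.25]: (5.65+5.17)/2 × 0.25 = 1.3525
  [7.25→7.5]: (5.17+4.74)/2 × 0.25 = 1.23875
  [7.5→8]: (4.74+3.97)/2 × 0.5 = 2.1775
  [8→8.5]: (3.97+3.33)/2 × 0.5 = 1.825
  Sum = 171.27125 mcg/mL·hr

AUC = 171 mcg/mL·hr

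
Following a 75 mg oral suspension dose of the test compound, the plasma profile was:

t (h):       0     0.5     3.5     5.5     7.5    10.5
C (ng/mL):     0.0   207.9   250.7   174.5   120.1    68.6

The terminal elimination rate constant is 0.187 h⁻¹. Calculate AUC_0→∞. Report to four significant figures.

AUC = 2110 ng/mL·h

Trapezoidal AUC_0→10.5:
  [0→0.5]: (0.0+207.9)/2 × 0.5 = 51.975
  [0.5→3.5]: (207.9+250.7)/2 × 3 = 687.9
  [3.5→5.5]: (250.7+174.5)/2 × 2 = 425.2
  [5.5→7.5]: (174.5+120.1)/2 × 2 = 294.6
  [7.5→10.5]: (120.1+68.6)/2 × 3 = 283.05
  Sum = 1742.725 ng/mL·h
Extrapolated tail: C_last / k_e = 68.6 / 0.187 = 366.845
AUC_0→∞ = 1742.725 + 366.845 = 2109.57 ng/mL·h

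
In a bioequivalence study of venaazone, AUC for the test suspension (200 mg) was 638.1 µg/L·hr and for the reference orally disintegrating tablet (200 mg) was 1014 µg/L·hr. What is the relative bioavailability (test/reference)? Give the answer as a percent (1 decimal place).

F_rel = (AUC_test/D_test) / (AUC_ref/D_ref)
      = (638.1/200) / (1014/200)
      = 3.1905 / 5.07 = 0.6293 = 62.93%

F_rel = 62.9%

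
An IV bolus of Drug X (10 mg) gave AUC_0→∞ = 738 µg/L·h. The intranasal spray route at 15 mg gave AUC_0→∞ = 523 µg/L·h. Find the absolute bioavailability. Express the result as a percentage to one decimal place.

F = 47.2%

F = (AUC_ev / D_ev) / (AUC_iv / D_iv)
  = (523/15) / (738/10)
  = 34.8667 / 73.8 = 0.4724
  = 47.24%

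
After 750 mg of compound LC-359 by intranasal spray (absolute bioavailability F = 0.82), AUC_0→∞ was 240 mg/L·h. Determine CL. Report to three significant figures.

CL = 2.56 L/h

CL = F × Dose / AUC_0→∞
   = 0.82 × 750 / 240 = 2.5625 L/h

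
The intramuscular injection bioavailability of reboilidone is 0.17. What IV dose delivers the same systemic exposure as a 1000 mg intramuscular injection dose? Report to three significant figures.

D_iv = 170 mg

Systemic exposure from an extravascular dose = F × D_ev, so the equivalent IV dose is F × D_ev.
D_iv = F × D_ev = 0.17 × 1000 = 170 mg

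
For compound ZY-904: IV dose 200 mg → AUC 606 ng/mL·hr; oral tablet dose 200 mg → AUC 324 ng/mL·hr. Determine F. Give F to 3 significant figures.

F = 0.535

F = (AUC_ev / D_ev) / (AUC_iv / D_iv)
  = (324/200) / (606/200)
  = 1.62 / 3.03 = 0.5347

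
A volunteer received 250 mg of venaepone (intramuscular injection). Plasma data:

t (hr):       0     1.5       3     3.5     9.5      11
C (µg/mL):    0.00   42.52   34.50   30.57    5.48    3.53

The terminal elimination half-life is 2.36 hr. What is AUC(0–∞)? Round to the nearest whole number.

Trapezoidal AUC_0→11:
  [0→1.5]: (0.00+42.52)/2 × 1.5 = 31.89
  [1.5→3]: (42.52+34.50)/2 × 1.5 = 57.765
  [3→3.5]: (34.50+30.57)/2 × 0.5 = 16.2675
  [3.5→9.5]: (30.57+5.48)/2 × 6 = 108.15
  [9.5→11]: (5.48+3.53)/2 × 1.5 = 6.7575
  Sum = 220.83 µg/mL·hr
k_e = ln2 / t½ = 0.693147 / 2.36 = 0.2937 hr^-1
Extrapolated tail: C_last / k_e = 3.53 / 0.2937 = 12.019
AUC_0→∞ = 220.83 + 12.019 = 232.849 µg/mL·hr

AUC = 233 µg/mL·hr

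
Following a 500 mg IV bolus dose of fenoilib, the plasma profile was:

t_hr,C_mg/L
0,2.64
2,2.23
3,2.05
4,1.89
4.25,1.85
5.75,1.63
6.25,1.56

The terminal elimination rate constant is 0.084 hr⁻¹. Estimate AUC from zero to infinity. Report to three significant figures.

AUC = 31.4 mg/L·hr

Trapezoidal AUC_0→6.25:
  [0→2]: (2.64+2.23)/2 × 2 = 4.87
  [2→3]: (2.23+2.05)/2 × 1 = 2.14
  [3→4]: (2.05+1.89)/2 × 1 = 1.97
  [4→4.25]: (1.89+1.85)/2 × 0.25 = 0.4675
  [4.25→5.75]: (1.85+1.63)/2 × 1.5 = 2.61
  [5.75→6.25]: (1.63+1.56)/2 × 0.5 = 0.7975
  Sum = 12.855 mg/L·hr
Extrapolated tail: C_last / k_e = 1.56 / 0.084 = 18.571
AUC_0→∞ = 12.855 + 18.571 = 31.426 mg/L·hr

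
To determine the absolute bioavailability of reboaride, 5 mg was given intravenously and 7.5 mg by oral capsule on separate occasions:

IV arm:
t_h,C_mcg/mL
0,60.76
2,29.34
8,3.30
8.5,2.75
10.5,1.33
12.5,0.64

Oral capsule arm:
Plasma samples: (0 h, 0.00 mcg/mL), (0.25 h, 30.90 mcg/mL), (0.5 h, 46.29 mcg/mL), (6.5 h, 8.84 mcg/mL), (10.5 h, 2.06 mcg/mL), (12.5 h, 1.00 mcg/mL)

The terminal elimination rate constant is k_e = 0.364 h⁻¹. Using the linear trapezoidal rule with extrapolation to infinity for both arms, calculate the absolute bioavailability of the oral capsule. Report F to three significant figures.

F = 0.698

Trapezoidal AUC_0→12.5 (IV):
  [0→2]: (60.76+29.34)/2 × 2 = 90.1
  [2→8]: (29.34+3.30)/2 × 6 = 97.92
  [8→8.5]: (3.30+2.75)/2 × 0.5 = 1.5125
  [8.5→10.5]: (2.75+1.33)/2 × 2 = 4.08
  [10.5→12.5]: (1.33+0.64)/2 × 2 = 1.97
  Sum = 195.5825 mcg/mL·h
IV tail: 0.64/0.364 = 1.758; AUC_iv,0→∞ = 195.5825 + 1.758 = 197.3405 mcg/mL·h
Trapezoidal AUC_0→12.5 (oral capsule):
  [0→0.25]: (0.00+30.90)/2 × 0.25 = 3.8625
  [0.25→0.5]: (30.90+46.29)/2 × 0.25 = 9.64875
  [0.5→6.5]: (46.29+8.84)/2 × 6 = 165.39
  [6.5→10.5]: (8.84+2.06)/2 × 4 = 21.8
  [10.5→12.5]: (2.06+1.00)/2 × 2 = 3.06
  Sum = 203.76125 mcg/mL·h
oral capsule tail: 1.00/0.364 = 2.747; AUC_ev,0→∞ = 203.76125 + 2.747 = 206.50825 mcg/mL·h
F = (AUC_ev/D_ev)/(AUC_iv/D_iv) = (206.50825/7.5)/(197.3405/5) = 27.5344/39.4681 = 0.6976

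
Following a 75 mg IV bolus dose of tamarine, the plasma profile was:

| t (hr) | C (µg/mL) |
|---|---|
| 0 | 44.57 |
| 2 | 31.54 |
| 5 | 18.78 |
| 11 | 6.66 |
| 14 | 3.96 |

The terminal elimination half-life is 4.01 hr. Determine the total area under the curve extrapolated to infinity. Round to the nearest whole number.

AUC = 267 µg/mL·hr

Trapezoidal AUC_0→14:
  [0→2]: (44.57+31.54)/2 × 2 = 76.11
  [2→5]: (31.54+18.78)/2 × 3 = 75.48
  [5→11]: (18.78+6.66)/2 × 6 = 76.32
  [11→14]: (6.66+3.96)/2 × 3 = 15.93
  Sum = 243.84 µg/mL·hr
k_e = ln2 / t½ = 0.693147 / 4.01 = 0.1729 hr^-1
Extrapolated tail: C_last / k_e = 3.96 / 0.1729 = 22.903
AUC_0→∞ = 243.84 + 22.903 = 266.743 µg/mL·hr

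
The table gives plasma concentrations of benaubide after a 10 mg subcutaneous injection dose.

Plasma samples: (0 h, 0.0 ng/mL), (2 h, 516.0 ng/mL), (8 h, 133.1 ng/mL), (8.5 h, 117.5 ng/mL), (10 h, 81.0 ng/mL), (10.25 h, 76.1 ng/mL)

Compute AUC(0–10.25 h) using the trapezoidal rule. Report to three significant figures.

Trapezoidal AUC_0→10.25:
  [0→2]: (0.0+516.0)/2 × 2 = 516.0
  [2→8]: (516.0+133.1)/2 × 6 = 1947.3
  [8→8.5]: (133.1+117.5)/2 × 0.5 = 62.65
  [8.5→10]: (117.5+81.0)/2 × 1.5 = 148.875
  [10→10.25]: (81.0+76.1)/2 × 0.25 = 19.6375
  Sum = 2694.4625 ng/mL·h

AUC = 2690 ng/mL·h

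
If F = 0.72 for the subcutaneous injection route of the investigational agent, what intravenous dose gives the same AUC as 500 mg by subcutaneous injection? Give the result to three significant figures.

Systemic exposure from an extravascular dose = F × D_ev, so the equivalent IV dose is F × D_ev.
D_iv = F × D_ev = 0.72 × 500 = 360 mg

D_iv = 360 mg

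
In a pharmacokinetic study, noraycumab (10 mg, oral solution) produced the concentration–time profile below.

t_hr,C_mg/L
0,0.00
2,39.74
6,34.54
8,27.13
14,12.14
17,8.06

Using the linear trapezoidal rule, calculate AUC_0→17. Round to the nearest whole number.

AUC = 398 mg/L·hr

Trapezoidal AUC_0→17:
  [0→2]: (0.00+39.74)/2 × 2 = 39.74
  [2→6]: (39.74+34.54)/2 × 4 = 148.56
  [6→8]: (34.54+27.13)/2 × 2 = 61.67
  [8→14]: (27.13+12.14)/2 × 6 = 117.81
  [14→17]: (12.14+8.06)/2 × 3 = 30.3
  Sum = 398.08 mg/L·hr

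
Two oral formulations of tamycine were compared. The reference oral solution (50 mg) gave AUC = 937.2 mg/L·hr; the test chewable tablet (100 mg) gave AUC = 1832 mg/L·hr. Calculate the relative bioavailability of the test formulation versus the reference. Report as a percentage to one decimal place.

F_rel = 97.7%

F_rel = (AUC_test/D_test) / (AUC_ref/D_ref)
      = (1832/100) / (937.2/50)
      = 18.32 / 18.744 = 0.9774 = 97.74%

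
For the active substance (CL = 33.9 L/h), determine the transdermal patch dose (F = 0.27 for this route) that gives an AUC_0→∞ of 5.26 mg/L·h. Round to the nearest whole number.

Dose = CL × AUC_0→∞ / F
     = 33.9 × 5.26 / 0.27 = 660.422 mg

Dose = 660 mg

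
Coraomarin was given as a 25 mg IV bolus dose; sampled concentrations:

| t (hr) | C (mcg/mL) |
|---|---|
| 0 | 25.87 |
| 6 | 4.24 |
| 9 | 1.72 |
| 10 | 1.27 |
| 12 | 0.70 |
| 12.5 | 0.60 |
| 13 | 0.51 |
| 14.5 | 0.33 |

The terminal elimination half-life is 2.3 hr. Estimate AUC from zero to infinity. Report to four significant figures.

AUC = 105.1 mcg/mL·hr

Trapezoidal AUC_0→14.5:
  [0→6]: (25.87+4.24)/2 × 6 = 90.33
  [6→9]: (4.24+1.72)/2 × 3 = 8.94
  [9→10]: (1.72+1.27)/2 × 1 = 1.495
  [10→12]: (1.27+0.70)/2 × 2 = 1.97
  [12→12.5]: (0.70+0.60)/2 × 0.5 = 0.325
  [12.5→13]: (0.60+0.51)/2 × 0.5 = 0.2775
  [13→14.5]: (0.51+0.33)/2 × 1.5 = 0.63
  Sum = 103.9675 mcg/mL·hr
k_e = ln2 / t½ = 0.693147 / 2.3 = 0.3014 hr^-1
Extrapolated tail: C_last / k_e = 0.33 / 0.3014 = 1.095
AUC_0→∞ = 103.9675 + 1.095 = 105.0625 mcg/mL·hr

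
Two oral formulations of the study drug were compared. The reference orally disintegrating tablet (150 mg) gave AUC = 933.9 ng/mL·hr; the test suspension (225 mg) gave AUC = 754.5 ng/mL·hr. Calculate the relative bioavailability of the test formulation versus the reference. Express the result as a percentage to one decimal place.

F_rel = 53.9%

F_rel = (AUC_test/D_test) / (AUC_ref/D_ref)
      = (754.5/225) / (933.9/150)
      = 3.35333 / 6.226 = 0.5386 = 53.86%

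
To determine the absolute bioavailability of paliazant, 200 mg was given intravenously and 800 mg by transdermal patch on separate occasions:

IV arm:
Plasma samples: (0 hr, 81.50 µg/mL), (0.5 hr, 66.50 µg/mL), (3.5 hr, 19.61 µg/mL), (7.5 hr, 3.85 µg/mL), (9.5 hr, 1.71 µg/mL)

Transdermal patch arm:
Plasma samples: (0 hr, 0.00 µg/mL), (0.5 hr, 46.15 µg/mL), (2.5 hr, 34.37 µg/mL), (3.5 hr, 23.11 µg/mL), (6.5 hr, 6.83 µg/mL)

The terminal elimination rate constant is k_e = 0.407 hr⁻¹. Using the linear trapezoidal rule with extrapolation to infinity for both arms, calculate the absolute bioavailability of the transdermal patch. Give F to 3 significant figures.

F = 0.205

Trapezoidal AUC_0→9.5 (IV):
  [0→0.5]: (81.50+66.50)/2 × 0.5 = 37.0
  [0.5→3.5]: (66.50+19.61)/2 × 3 = 129.165
  [3.5→7.5]: (19.61+3.85)/2 × 4 = 46.92
  [7.5→9.5]: (3.85+1.71)/2 × 2 = 5.56
  Sum = 218.645 µg/mL·hr
IV tail: 1.71/0.407 = 4.201; AUC_iv,0→∞ = 218.645 + 4.201 = 222.846 µg/mL·hr
Trapezoidal AUC_0→6.5 (transdermal patch):
  [0→0.5]: (0.00+46.15)/2 × 0.5 = 11.5375
  [0.5→2.5]: (46.15+34.37)/2 × 2 = 80.52
  [2.5→3.5]: (34.37+23.11)/2 × 1 = 28.74
  [3.5→6.5]: (23.11+6.83)/2 × 3 = 44.91
  Sum = 165.7075 µg/mL·hr
transdermal patch tail: 6.83/0.407 = 16.781; AUC_ev,0→∞ = 165.7075 + 16.781 = 182.4885 µg/mL·hr
F = (AUC_ev/D_ev)/(AUC_iv/D_iv) = (182.4885/800)/(222.846/200) = 0.228111/1.11423 = 0.2047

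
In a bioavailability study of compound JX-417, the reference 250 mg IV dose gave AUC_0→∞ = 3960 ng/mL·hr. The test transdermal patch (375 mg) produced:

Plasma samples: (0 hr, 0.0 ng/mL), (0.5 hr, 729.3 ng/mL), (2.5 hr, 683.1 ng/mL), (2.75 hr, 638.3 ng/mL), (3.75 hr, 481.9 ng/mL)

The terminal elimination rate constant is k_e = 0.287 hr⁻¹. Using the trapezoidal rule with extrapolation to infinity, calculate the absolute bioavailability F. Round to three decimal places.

F = 0.673

Trapezoidal AUC_0→3.75 (transdermal patch):
  [0→0.5]: (0.0+729.3)/2 × 0.5 = 182.325
  [0.5→2.5]: (729.3+683.1)/2 × 2 = 1412.4
  [2.5→2.75]: (683.1+638.3)/2 × 0.25 = 165.175
  [2.75→3.75]: (638.3+481.9)/2 × 1 = 560.1
  Sum = 2320.0 ng/mL·hr
Tail: C_last/k_e = 481.9/0.287 = 1679.094
AUC_0→∞ (transdermal patch) = 2320.0 + 1679.094 = 3999.094 ng/mL·hr
F = (AUC_ev/D_ev)/(AUC_iv/D_iv) = (3999.094/375)/(3960/250) = 10.6643/15.84 = 0.6733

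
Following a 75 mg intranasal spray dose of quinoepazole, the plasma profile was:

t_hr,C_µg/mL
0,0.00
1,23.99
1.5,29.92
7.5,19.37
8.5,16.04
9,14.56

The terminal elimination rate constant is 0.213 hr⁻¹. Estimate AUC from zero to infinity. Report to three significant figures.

AUC = 267 µg/mL·hr

Trapezoidal AUC_0→9:
  [0→1]: (0.00+23.99)/2 × 1 = 11.995
  [1→1.5]: (23.99+29.92)/2 × 0.5 = 13.4775
  [1.5→7.5]: (29.92+19.37)/2 × 6 = 147.87
  [7.5→8.5]: (19.37+16.04)/2 × 1 = 17.705
  [8.5→9]: (16.04+14.56)/2 × 0.5 = 7.65
  Sum = 198.6975 µg/mL·hr
Extrapolated tail: C_last / k_e = 14.56 / 0.213 = 68.357
AUC_0→∞ = 198.6975 + 68.357 = 267.0545 µg/mL·hr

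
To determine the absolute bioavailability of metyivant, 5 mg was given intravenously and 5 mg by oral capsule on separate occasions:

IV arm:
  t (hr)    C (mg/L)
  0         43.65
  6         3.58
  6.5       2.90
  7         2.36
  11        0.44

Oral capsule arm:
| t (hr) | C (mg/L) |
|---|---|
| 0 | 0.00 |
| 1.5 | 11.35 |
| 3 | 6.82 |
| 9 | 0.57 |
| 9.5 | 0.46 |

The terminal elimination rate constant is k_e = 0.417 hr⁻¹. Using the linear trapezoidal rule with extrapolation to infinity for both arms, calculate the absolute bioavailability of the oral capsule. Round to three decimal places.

F = 0.302

Trapezoidal AUC_0→11 (IV):
  [0→6]: (43.65+3.58)/2 × 6 = 141.69
  [6→6.5]: (3.58+2.90)/2 × 0.5 = 1.62
  [6.5→7]: (2.90+2.36)/2 × 0.5 = 1.315
  [7→11]: (2.36+0.44)/2 × 4 = 5.6
  Sum = 150.225 mg/L·hr
IV tail: 0.44/0.417 = 1.055; AUC_iv,0→∞ = 150.225 + 1.055 = 151.28 mg/L·hr
Trapezoidal AUC_0→9.5 (oral capsule):
  [0→1.5]: (0.00+11.35)/2 × 1.5 = 8.5125
  [1.5→3]: (11.35+6.82)/2 × 1.5 = 13.6275
  [3→9]: (6.82+0.57)/2 × 6 = 22.17
  [9→9.5]: (0.57+0.46)/2 × 0.5 = 0.2575
  Sum = 44.5675 mg/L·hr
oral capsule tail: 0.46/0.417 = 1.103; AUC_ev,0→∞ = 44.5675 + 1.103 = 45.6705 mg/L·hr
F = (AUC_ev/D_ev)/(AUC_iv/D_iv) = (45.6705/5)/(151.28/5) = 9.1341/30.256 = 0.3019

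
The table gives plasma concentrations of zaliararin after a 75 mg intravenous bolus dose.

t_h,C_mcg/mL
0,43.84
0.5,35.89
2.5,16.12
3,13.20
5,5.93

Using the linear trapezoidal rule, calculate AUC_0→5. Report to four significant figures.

AUC = 98.40 mcg/mL·h

Trapezoidal AUC_0→5:
  [0→0.5]: (43.84+35.89)/2 × 0.5 = 19.9325
  [0.5→2.5]: (35.89+16.12)/2 × 2 = 52.01
  [2.5→3]: (16.12+13.20)/2 × 0.5 = 7.33
  [3→5]: (13.20+5.93)/2 × 2 = 19.13
  Sum = 98.4025 mcg/mL·h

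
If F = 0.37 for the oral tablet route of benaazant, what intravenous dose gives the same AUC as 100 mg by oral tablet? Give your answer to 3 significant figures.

Systemic exposure from an extravascular dose = F × D_ev, so the equivalent IV dose is F × D_ev.
D_iv = F × D_ev = 0.37 × 100 = 37 mg

D_iv = 37.0 mg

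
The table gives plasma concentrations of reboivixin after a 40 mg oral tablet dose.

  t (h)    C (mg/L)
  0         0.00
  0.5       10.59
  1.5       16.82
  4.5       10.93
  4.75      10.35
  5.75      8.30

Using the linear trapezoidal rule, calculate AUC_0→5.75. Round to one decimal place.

AUC = 70.0 mg/L·h

Trapezoidal AUC_0→5.75:
  [0→0.5]: (0.00+10.59)/2 × 0.5 = 2.6475
  [0.5→1.5]: (10.59+16.82)/2 × 1 = 13.705
  [1.5→4.5]: (16.82+10.93)/2 × 3 = 41.625
  [4.5→4.75]: (10.93+10.35)/2 × 0.25 = 2.66
  [4.75→5.75]: (10.35+8.30)/2 × 1 = 9.325
  Sum = 69.9625 mg/L·h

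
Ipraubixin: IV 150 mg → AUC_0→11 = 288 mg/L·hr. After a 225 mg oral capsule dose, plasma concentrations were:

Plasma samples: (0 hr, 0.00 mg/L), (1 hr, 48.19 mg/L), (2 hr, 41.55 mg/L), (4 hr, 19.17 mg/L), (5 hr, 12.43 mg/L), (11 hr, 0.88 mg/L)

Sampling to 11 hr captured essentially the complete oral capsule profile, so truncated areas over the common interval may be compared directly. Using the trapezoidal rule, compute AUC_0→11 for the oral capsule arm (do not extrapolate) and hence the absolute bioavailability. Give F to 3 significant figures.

F = 0.429

Trapezoidal AUC_0→11 (oral capsule):
  [0→1]: (0.00+48.19)/2 × 1 = 24.095
  [1→2]: (48.19+41.55)/2 × 1 = 44.87
  [2→4]: (41.55+19.17)/2 × 2 = 60.72
  [4→5]: (19.17+12.43)/2 × 1 = 15.8
  [5→11]: (12.43+0.88)/2 × 6 = 39.93
  Sum = 185.415 mg/L·hr
F = (AUC_ev/D_ev)/(AUC_iv/D_iv) = (185.415/225)/(288/150) = 0.824067/1.92 = 0.4292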